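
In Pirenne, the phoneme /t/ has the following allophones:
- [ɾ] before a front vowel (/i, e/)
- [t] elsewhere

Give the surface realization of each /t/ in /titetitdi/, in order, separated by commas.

Occurrence 1 (position 1): before a front vowel (/i, e/) → [ɾ].
Occurrence 2 (position 3): before a front vowel (/i, e/) → [ɾ].
Occurrence 3 (position 5): before a front vowel (/i, e/) → [ɾ].
Occurrence 4 (position 7): no conditioning environment matches → elsewhere allophone [t].

[ɾ], [ɾ], [ɾ], [t]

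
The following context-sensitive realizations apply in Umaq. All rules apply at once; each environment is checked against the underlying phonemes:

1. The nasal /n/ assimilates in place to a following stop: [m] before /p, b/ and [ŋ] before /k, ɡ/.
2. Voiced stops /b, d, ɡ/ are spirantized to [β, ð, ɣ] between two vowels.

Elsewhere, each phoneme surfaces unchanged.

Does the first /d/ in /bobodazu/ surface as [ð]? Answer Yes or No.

Rule 2 applies to /d/ (between /o/ and /a/: between two vowels) → [ð].
The actual realization is [ð], which matches [ð].

Yes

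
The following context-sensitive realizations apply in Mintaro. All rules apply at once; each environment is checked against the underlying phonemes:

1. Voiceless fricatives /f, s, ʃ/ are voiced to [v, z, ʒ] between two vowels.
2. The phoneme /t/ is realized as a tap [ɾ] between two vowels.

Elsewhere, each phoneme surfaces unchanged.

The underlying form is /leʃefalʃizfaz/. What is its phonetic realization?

/ʃ/ (between /e/ and /e/): between two vowels, so rule 1 applies → [ʒ].
/f/ — between /e/ and /a/, between two vowels — surfaces as [v] (rule 1).
/ʃ/ (between /l/ and /i/) is in the target of rule 1 but the environment (between two vowels) is not met → [ʃ].
/f/ (between /z/ and /a/): rule 1 targets it, but not between two vowels → unchanged [f].

[leʒevalʃizfaz]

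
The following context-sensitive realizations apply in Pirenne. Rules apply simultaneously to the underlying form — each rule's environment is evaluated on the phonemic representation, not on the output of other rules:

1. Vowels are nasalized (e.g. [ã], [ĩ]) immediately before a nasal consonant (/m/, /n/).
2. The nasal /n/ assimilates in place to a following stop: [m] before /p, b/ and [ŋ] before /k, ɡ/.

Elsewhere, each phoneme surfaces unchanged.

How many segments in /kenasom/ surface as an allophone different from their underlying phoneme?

2

Segments that undergo a rule: /e/ → [ẽ] (rule 1); /o/ → [õ] (rule 1).
All other segments surface unchanged.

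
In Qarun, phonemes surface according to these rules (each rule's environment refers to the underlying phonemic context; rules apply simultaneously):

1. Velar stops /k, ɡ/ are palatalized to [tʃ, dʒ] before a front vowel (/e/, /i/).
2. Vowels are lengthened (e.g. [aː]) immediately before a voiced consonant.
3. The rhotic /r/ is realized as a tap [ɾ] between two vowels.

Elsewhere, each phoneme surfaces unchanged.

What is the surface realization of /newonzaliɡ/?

/e/ — between /n/ and /w/, before a voiced consonant — surfaces as [eː] (rule 2).
/o/ (between /w/ and /n/) occurs before a voiced consonant → [oː] by rule 2.
/a/ meets the environment for rule 2 (before a voiced consonant) → [aː].
/i/ (between /l/ and /ɡ/): before a voiced consonant, so rule 2 applies → [iː].
/ɡ/ — word-final; rule 1 does not apply here → [ɡ].

[neːwoːnzaːliːɡ]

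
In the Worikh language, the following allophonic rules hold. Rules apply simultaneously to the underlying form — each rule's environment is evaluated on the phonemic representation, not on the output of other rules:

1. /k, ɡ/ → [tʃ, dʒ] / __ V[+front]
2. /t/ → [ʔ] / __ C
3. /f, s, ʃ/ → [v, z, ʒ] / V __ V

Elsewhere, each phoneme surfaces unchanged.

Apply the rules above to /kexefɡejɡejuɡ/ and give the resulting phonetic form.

[tʃexefdʒejdʒejuɡ]

/k/ meets the environment for rule 1 (before a front vowel) → [tʃ].
/e/ (between /k/ and /x/): no rule targets it → [e].
/x/ (between /e/ and /e/): no rule targets it → [x].
/e/ stays [e].
/f/ (between /e/ and /ɡ/) is in the target of rule 3 but the environment (between two vowels) is not met → [f].
Rule 1 applies to /ɡ/ (between /f/ and /e/: before a front vowel) → [dʒ].
/e/ (between /ɡ/ and /j/) is unaffected → [e].
/j/ (between /e/ and /ɡ/): no rule targets it → [j].
/ɡ/ meets the environment for rule 1 (before a front vowel) → [dʒ].
/e/ (between /ɡ/ and /j/) is unaffected → [e].
/j/ stays [j].
/u/ — not in any rule's target class → [u].
/ɡ/ (word-final) is in the target of rule 1 but the environment (before a front vowel) is not met → [ɡ].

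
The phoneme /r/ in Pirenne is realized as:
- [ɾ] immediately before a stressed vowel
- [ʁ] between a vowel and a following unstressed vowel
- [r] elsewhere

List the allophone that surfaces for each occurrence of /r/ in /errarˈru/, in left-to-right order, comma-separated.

[r], [r], [r], [ɾ]

Occurrence 1 (position 2): no conditioning environment matches → elsewhere allophone [r].
Occurrence 2 (position 3): no conditioning environment matches → elsewhere allophone [r].
Occurrence 3 (position 5): no conditioning environment matches → elsewhere allophone [r].
Occurrence 4 (position 6): immediately before a stressed vowel → [ɾ].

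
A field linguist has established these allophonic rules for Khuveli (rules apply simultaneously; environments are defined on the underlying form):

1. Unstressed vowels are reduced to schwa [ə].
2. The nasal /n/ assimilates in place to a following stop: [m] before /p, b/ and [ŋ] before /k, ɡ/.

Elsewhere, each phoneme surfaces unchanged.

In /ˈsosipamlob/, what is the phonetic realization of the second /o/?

[ə]

/o/ (between /l/ and /b/): in an unstressed syllable, so rule 1 applies → [ə].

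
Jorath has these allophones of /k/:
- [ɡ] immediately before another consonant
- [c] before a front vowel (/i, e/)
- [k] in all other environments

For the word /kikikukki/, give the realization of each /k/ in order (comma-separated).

Occurrence 1 (position 1): before a front vowel (/i, e/) → [c].
Occurrence 2 (position 3): before a front vowel (/i, e/) → [c].
Occurrence 3 (position 5): no conditioning environment matches → elsewhere allophone [k].
Occurrence 4 (position 7): immediately before another consonant → [ɡ].
Occurrence 5 (position 8): before a front vowel (/i, e/) → [c].

[c], [c], [k], [ɡ], [c]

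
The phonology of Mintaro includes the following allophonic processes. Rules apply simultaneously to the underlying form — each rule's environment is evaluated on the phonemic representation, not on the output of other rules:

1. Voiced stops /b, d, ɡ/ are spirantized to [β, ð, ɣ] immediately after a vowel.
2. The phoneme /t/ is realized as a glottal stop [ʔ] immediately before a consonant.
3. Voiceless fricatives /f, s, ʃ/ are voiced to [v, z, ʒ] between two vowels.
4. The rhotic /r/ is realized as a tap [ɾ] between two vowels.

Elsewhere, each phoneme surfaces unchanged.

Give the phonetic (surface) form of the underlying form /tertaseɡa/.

[tertazeɣa]

/t/ — word-initial; rule 2 does not apply here → [t].
/r/ (between /e/ and /t/) is in the target of rule 4 but the environment (between two vowels) is not met → [r].
/t/ (between /r/ and /a/) is in the target of rule 2 but the environment (immediately before a consonant) is not met → [t].
/s/ (between /a/ and /e/) occurs between two vowels → [z] by rule 3.
/ɡ/ (between /e/ and /a/) occurs immediately after a vowel → [ɣ] by rule 1.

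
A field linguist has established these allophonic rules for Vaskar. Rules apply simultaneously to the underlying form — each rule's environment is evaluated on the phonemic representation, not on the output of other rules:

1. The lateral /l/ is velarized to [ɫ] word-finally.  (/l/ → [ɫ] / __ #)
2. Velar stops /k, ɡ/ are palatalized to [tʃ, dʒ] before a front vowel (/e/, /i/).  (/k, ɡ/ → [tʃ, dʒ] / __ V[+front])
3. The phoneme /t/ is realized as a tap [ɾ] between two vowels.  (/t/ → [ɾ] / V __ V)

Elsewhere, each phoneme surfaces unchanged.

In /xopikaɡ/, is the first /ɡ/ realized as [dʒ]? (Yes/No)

/ɡ/ (word-final) fails the environment for rule 2, so it stays [ɡ].
The actual realization is [ɡ], not [dʒ].

No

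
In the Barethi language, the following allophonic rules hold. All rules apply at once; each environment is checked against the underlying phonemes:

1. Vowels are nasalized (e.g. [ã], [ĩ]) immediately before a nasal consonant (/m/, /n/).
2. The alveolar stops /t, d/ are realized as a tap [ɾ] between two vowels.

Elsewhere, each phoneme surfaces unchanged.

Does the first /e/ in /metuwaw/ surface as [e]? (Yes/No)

/e/ — between /m/ and /t/; rule 1 does not apply here → [e].
The actual realization is [e], which matches [e].

Yes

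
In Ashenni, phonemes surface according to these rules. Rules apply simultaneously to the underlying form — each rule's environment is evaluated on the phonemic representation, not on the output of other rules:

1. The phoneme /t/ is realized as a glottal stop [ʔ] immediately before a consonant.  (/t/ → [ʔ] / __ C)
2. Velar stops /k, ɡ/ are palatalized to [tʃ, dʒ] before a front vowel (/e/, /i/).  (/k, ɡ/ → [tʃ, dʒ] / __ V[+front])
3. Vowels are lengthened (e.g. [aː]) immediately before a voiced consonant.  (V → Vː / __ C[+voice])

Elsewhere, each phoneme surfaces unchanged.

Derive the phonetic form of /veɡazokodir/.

[veːɡaːzokoːdiːr]

/v/ stays [v].
/e/ (between /v/ and /ɡ/) occurs before a voiced consonant → [eː] by rule 3.
/ɡ/ (between /e/ and /a/): rule 2 targets it, but not before a front vowel → unchanged [ɡ].
/a/ meets the environment for rule 3 (before a voiced consonant) → [aː].
/z/ (between /a/ and /o/): no rule targets it → [z].
/o/ (between /z/ and /k/): rule 3 targets it, but not before a voiced consonant → unchanged [o].
/k/ (between /o/ and /o/) fails the environment for rule 2, so it stays [k].
Rule 3 applies to /o/ (between /k/ and /d/: before a voiced consonant) → [oː].
/d/ (between /o/ and /i/): no rule targets it → [d].
/i/ meets the environment for rule 3 (before a voiced consonant) → [iː].
/r/ stays [r].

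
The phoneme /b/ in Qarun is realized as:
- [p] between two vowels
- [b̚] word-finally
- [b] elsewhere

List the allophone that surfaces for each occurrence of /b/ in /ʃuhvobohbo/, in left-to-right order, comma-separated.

Occurrence 1 (position 6): between two vowels → [p].
Occurrence 2 (position 9): no conditioning environment matches → elsewhere allophone [b].

[p], [b]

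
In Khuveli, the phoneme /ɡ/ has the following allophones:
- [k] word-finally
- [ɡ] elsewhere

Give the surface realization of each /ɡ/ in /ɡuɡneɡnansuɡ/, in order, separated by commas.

Occurrence 1 (position 1): no conditioning environment matches → elsewhere allophone [ɡ].
Occurrence 2 (position 3): no conditioning environment matches → elsewhere allophone [ɡ].
Occurrence 3 (position 6): no conditioning environment matches → elsewhere allophone [ɡ].
Occurrence 4 (position 12): word-finally → [k].

[ɡ], [ɡ], [ɡ], [k]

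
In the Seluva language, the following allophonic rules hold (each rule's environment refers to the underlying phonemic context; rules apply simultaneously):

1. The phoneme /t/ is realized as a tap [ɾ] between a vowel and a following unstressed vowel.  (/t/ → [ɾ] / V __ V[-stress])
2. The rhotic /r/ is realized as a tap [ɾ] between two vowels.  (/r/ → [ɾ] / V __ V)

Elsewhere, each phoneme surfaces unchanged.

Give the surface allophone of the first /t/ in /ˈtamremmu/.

[t]

/t/ (word-initial) fails the environment for rule 1, so it stays [t].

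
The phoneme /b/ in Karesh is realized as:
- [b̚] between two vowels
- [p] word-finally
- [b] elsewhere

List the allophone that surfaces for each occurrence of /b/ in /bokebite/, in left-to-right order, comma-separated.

Occurrence 1 (position 1): no conditioning environment matches → elsewhere allophone [b].
Occurrence 2 (position 5): between two vowels → [b̚].

[b], [b̚]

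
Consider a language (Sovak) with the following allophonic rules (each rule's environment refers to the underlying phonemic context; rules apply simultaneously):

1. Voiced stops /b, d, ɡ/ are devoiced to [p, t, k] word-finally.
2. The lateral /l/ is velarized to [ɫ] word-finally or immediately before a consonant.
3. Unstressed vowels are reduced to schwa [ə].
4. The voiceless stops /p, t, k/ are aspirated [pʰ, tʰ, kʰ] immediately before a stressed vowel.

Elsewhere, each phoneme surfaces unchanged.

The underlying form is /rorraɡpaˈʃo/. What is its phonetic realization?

[rərrəɡpəˈʃo]

/o/ meets the environment for rule 3 (in an unstressed syllable) → [ə].
/a/ (between /r/ and /ɡ/) occurs in an unstressed syllable → [ə] by rule 3.
/ɡ/ (between /a/ and /p/): rule 1 targets it, but not word-finally → unchanged [ɡ].
/p/ (between /ɡ/ and /a/) is in the target of rule 4 but the environment (immediately before a stressed vowel) is not met → [p].
/a/ (between /p/ and /ʃ/): in an unstressed syllable, so rule 3 applies → [ə].
/o/ (word-final): rule 3 targets it, but not in an unstressed syllable → unchanged [o].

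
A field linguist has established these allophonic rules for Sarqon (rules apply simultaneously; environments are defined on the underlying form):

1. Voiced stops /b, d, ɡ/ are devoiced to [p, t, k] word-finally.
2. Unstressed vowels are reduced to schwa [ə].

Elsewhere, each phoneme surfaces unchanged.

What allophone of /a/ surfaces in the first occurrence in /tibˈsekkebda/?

/a/ meets the environment for rule 2 (in an unstressed syllable) → [ə].

[ə]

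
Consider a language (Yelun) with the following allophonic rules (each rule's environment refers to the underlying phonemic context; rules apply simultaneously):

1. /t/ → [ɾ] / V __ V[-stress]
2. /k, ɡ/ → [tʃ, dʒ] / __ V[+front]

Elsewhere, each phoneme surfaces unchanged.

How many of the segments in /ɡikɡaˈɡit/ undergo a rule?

Segments that undergo a rule: /ɡ/ → [dʒ] (rule 2); /ɡ/ → [dʒ] (rule 2).
All other segments surface unchanged.

2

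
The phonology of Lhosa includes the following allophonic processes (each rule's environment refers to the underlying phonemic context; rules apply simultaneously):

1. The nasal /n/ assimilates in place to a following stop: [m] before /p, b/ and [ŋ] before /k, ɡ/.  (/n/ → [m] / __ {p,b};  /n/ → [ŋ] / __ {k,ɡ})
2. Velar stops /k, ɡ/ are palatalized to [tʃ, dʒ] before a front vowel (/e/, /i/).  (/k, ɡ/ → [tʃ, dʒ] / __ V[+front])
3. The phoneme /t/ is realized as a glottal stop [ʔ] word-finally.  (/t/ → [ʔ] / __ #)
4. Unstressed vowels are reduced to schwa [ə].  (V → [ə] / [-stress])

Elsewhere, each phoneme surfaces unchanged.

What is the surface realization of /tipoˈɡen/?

/t/ (word-initial): rule 3 targets it, but not word-finally → unchanged [t].
/i/ meets the environment for rule 4 (in an unstressed syllable) → [ə].
/o/ meets the environment for rule 4 (in an unstressed syllable) → [ə].
/ɡ/ meets the environment for rule 2 (before a front vowel) → [dʒ].
/e/ (between /ɡ/ and /n/): rule 4 targets it, but not in an unstressed syllable → unchanged [e].
/n/ — word-final; rule 1 does not apply here → [n].

[təpəˈdʒen]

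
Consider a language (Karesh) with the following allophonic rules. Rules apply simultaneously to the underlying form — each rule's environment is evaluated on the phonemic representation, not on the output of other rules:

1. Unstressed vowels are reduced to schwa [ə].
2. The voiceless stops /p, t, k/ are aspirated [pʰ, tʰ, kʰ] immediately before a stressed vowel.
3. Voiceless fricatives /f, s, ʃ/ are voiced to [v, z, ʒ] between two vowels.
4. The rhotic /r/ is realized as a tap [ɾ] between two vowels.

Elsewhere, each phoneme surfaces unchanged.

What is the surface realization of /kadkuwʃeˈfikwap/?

/k/ — word-initial; rule 2 does not apply here → [k].
/a/ (between /k/ and /d/) occurs in an unstressed syllable → [ə] by rule 1.
/d/ (between /a/ and /k/) is unaffected → [d].
/k/ (between /d/ and /u/) fails the environment for rule 2, so it stays [k].
/u/ meets the environment for rule 1 (in an unstressed syllable) → [ə].
/w/ stays [w].
/ʃ/ (between /w/ and /e/): rule 3 targets it, but not between two vowels → unchanged [ʃ].
/e/ — between /ʃ/ and /f/, in an unstressed syllable — surfaces as [ə] (rule 1).
/f/ (between /e/ and /i/): between two vowels, so rule 3 applies → [v].
/i/ (between /f/ and /k/) is in the target of rule 1 but the environment (in an unstressed syllable) is not met → [i].
/k/ (between /i/ and /w/) fails the environment for rule 2, so it stays [k].
/w/ stays [w].
/a/ meets the environment for rule 1 (in an unstressed syllable) → [ə].
/p/ (word-final): rule 2 targets it, but not immediately before a stressed vowel → unchanged [p].

[kədkəwʃəˈvikwəp]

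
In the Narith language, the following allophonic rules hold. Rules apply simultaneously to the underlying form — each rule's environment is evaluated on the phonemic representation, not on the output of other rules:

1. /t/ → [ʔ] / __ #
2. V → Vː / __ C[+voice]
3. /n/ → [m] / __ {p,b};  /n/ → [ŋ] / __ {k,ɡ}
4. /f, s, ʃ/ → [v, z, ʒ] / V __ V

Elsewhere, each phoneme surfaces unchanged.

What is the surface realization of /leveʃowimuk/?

[leːveʒoːwiːmuk]

/l/ stays [l].
/e/ (between /l/ and /v/): before a voiced consonant, so rule 2 applies → [eː].
/v/ stays [v].
/e/ (between /v/ and /ʃ/) fails the environment for rule 2, so it stays [e].
/ʃ/ meets the environment for rule 4 (between two vowels) → [ʒ].
/o/ (between /ʃ/ and /w/): before a voiced consonant, so rule 2 applies → [oː].
/w/ stays [w].
/i/ meets the environment for rule 2 (before a voiced consonant) → [iː].
/m/ stays [m].
/u/ (between /m/ and /k/): rule 2 targets it, but not before a voiced consonant → unchanged [u].
/k/ (word-final) is unaffected → [k].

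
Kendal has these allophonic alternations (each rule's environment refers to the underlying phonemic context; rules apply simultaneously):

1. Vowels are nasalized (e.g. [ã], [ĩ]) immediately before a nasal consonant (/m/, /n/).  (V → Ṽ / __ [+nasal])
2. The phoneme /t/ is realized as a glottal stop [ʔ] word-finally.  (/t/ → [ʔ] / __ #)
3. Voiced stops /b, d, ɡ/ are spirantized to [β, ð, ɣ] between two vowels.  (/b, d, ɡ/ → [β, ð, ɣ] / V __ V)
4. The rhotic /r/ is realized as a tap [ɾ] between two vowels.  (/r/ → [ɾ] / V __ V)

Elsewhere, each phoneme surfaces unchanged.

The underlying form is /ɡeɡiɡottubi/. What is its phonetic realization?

[ɡeɣiɣottuβi]

/ɡ/ (word-initial) fails the environment for rule 3, so it stays [ɡ].
/e/ (between /ɡ/ and /ɡ/): rule 1 targets it, but not before a nasal consonant → unchanged [e].
Rule 3 applies to /ɡ/ (between /e/ and /i/: between two vowels) → [ɣ].
/i/ (between /ɡ/ and /ɡ/) fails the environment for rule 1, so it stays [i].
/ɡ/ (between /i/ and /o/) occurs between two vowels → [ɣ] by rule 3.
/o/ (between /ɡ/ and /t/) fails the environment for rule 1, so it stays [o].
/t/ — between /o/ and /t/; rule 2 does not apply here → [t].
/t/ (between /t/ and /u/): rule 2 targets it, but not word-finally → unchanged [t].
/u/ (between /t/ and /b/): rule 1 targets it, but not before a nasal consonant → unchanged [u].
/b/ — between /u/ and /i/, between two vowels — surfaces as [β] (rule 3).
/i/ (word-final): rule 1 targets it, but not before a nasal consonant → unchanged [i].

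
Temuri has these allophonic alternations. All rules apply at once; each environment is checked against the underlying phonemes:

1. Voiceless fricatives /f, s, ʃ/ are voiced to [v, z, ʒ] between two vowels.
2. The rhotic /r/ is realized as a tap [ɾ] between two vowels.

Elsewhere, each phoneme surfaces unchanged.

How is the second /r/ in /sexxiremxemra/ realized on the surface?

[r]

/r/ (between /m/ and /a/) fails the environment for rule 2, so it stays [r].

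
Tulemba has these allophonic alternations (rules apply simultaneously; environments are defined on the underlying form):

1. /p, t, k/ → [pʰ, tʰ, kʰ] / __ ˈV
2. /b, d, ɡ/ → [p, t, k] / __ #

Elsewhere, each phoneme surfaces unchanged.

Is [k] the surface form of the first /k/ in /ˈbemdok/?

Yes

/k/ (word-final) is in the target of rule 1 but the environment (immediately before a stressed vowel) is not met → [k].
The actual realization is [k], which matches [k].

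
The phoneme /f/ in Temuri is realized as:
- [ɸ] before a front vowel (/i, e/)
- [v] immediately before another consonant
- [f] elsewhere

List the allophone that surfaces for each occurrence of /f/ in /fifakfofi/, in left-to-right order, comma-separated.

Occurrence 1 (position 1): before a front vowel (/i, e/) → [ɸ].
Occurrence 2 (position 3): no conditioning environment matches → elsewhere allophone [f].
Occurrence 3 (position 6): no conditioning environment matches → elsewhere allophone [f].
Occurrence 4 (position 8): before a front vowel (/i, e/) → [ɸ].

[ɸ], [f], [f], [ɸ]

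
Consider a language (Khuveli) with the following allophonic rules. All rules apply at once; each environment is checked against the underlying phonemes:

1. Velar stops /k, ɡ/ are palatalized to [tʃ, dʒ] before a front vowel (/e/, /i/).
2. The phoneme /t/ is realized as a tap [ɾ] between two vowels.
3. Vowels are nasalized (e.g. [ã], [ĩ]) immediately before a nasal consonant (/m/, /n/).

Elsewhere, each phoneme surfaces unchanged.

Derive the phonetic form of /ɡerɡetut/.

Rule 1 applies to /ɡ/ (word-initial: before a front vowel) → [dʒ].
/e/ (between /ɡ/ and /r/) is in the target of rule 3 but the environment (before a nasal consonant) is not met → [e].
Rule 1 applies to /ɡ/ (between /r/ and /e/: before a front vowel) → [dʒ].
/e/ (between /ɡ/ and /t/) is in the target of rule 3 but the environment (before a nasal consonant) is not met → [e].
Rule 2 applies to /t/ (between /e/ and /u/: between two vowels) → [ɾ].
/u/ (between /t/ and /t/) fails the environment for rule 3, so it stays [u].
/t/ — word-final; rule 2 does not apply here → [t].

[dʒerdʒeɾut]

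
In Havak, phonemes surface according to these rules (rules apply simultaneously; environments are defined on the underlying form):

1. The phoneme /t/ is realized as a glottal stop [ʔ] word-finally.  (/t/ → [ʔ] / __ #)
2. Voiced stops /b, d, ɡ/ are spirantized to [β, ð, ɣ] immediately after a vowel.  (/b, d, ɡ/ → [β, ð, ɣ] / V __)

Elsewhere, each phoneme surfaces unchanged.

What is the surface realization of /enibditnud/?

[eniβditnuð]

/e/ (word-initial): no rule targets it → [e].
/n/ (between /e/ and /i/) is unaffected → [n].
/i/ (between /n/ and /b/) is unaffected → [i].
Rule 2 applies to /b/ (between /i/ and /d/: immediately after a vowel) → [β].
/d/ (between /b/ and /i/): rule 2 targets it, but not immediately after a vowel → unchanged [d].
/i/ (between /d/ and /t/): no rule targets it → [i].
/t/ (between /i/ and /n/) is in the target of rule 1 but the environment (word-finally) is not met → [t].
/n/ (between /t/ and /u/): no rule targets it → [n].
/u/ (between /n/ and /d/): no rule targets it → [u].
/d/ — word-final, immediately after a vowel — surfaces as [ð] (rule 2).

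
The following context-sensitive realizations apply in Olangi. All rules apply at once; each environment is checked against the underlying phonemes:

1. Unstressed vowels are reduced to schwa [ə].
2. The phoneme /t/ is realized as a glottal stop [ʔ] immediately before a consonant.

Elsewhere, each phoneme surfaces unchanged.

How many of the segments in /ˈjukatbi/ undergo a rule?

3

Segments that undergo a rule: /a/ → [ə] (rule 1); /t/ → [ʔ] (rule 2); /i/ → [ə] (rule 1).
All other segments surface unchanged.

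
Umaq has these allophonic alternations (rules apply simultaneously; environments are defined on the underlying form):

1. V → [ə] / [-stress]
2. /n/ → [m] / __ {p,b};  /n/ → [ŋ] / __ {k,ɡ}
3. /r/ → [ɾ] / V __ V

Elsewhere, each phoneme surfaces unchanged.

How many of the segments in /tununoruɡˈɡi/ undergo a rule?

5

Segments that undergo a rule: /u/ → [ə] (rule 1); /u/ → [ə] (rule 1); /o/ → [ə] (rule 1); /r/ → [ɾ] (rule 3); /u/ → [ə] (rule 1).
All other segments surface unchanged.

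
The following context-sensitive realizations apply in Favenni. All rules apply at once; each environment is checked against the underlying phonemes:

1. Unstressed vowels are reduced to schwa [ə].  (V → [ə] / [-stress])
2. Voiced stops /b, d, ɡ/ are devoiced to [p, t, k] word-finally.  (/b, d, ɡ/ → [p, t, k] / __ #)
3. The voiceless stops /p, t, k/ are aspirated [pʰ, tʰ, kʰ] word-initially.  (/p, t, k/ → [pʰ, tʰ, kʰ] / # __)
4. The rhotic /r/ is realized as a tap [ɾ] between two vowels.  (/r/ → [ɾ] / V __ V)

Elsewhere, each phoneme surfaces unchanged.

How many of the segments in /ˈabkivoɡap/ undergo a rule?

Segments that undergo a rule: /i/ → [ə] (rule 1); /o/ → [ə] (rule 1); /a/ → [ə] (rule 1).
All other segments surface unchanged.

3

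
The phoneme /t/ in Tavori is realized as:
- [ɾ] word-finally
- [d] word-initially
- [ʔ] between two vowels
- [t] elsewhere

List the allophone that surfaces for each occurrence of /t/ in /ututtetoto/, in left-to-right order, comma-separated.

[ʔ], [t], [t], [ʔ], [ʔ]

Occurrence 1 (position 2): between two vowels → [ʔ].
Occurrence 2 (position 4): no conditioning environment matches → elsewhere allophone [t].
Occurrence 3 (position 5): no conditioning environment matches → elsewhere allophone [t].
Occurrence 4 (position 7): between two vowels → [ʔ].
Occurrence 5 (position 9): between two vowels → [ʔ].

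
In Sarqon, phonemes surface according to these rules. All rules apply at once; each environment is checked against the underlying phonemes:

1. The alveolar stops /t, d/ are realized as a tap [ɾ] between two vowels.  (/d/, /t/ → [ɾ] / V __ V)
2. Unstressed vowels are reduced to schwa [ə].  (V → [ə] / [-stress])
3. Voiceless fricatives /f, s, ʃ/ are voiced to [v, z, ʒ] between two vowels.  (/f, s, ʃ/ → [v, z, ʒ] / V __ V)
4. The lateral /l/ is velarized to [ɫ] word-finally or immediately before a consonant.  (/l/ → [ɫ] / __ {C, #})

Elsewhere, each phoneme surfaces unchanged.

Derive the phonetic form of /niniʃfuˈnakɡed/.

[nənəʃfəˈnakɡəd]

/n/ stays [n].
Rule 2 applies to /i/ (between /n/ and /n/: in an unstressed syllable) → [ə].
/n/ stays [n].
/i/ meets the environment for rule 2 (in an unstressed syllable) → [ə].
/ʃ/ (between /i/ and /f/) is in the target of rule 3 but the environment (between two vowels) is not met → [ʃ].
/f/ (between /ʃ/ and /u/) fails the environment for rule 3, so it stays [f].
/u/ — between /f/ and /n/, in an unstressed syllable — surfaces as [ə] (rule 2).
/n/ (between /u/ and /a/): no rule targets it → [n].
/a/ (between /n/ and /k/) is in the target of rule 2 but the environment (in an unstressed syllable) is not met → [a].
/k/ (between /a/ and /ɡ/) is unaffected → [k].
/ɡ/ — not in any rule's target class → [ɡ].
/e/ — between /ɡ/ and /d/, in an unstressed syllable — surfaces as [ə] (rule 2).
/d/ — word-final; rule 1 does not apply here → [d].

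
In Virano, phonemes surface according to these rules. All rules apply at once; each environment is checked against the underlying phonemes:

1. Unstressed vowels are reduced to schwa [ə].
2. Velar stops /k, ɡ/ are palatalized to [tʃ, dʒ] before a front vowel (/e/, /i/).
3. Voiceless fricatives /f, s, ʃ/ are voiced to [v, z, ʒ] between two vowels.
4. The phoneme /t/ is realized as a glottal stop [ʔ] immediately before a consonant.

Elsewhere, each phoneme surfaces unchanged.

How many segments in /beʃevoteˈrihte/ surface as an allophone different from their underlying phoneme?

6

Segments that undergo a rule: /e/ → [ə] (rule 1); /ʃ/ → [ʒ] (rule 3); /e/ → [ə] (rule 1); /o/ → [ə] (rule 1); /e/ → [ə] (rule 1); /e/ → [ə] (rule 1).
All other segments surface unchanged.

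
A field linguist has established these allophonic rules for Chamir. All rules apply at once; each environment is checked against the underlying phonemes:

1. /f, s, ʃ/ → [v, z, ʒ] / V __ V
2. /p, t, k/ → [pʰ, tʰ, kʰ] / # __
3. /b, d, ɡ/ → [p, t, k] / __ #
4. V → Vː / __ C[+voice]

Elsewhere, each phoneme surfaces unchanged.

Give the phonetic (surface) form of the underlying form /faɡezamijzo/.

[faːɡeːzaːmiːjzo]

/f/ (word-initial): rule 1 targets it, but not between two vowels → unchanged [f].
/a/ (between /f/ and /ɡ/) occurs before a voiced consonant → [aː] by rule 4.
/ɡ/ (between /a/ and /e/) is in the target of rule 3 but the environment (word-finally) is not met → [ɡ].
Rule 4 applies to /e/ (between /ɡ/ and /z/: before a voiced consonant) → [eː].
/a/ (between /z/ and /m/): before a voiced consonant, so rule 4 applies → [aː].
/i/ meets the environment for rule 4 (before a voiced consonant) → [iː].
/o/ — word-final; rule 4 does not apply here → [o].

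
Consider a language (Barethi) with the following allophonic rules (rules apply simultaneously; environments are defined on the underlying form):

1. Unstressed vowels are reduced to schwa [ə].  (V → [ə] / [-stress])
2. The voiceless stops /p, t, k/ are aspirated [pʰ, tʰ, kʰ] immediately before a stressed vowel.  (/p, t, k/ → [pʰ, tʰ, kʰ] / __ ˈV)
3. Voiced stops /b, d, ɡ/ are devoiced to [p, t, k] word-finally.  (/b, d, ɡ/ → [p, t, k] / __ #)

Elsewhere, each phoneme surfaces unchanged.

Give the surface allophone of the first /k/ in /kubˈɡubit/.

[k]

/k/ (word-initial): rule 2 targets it, but not immediately before a stressed vowel → unchanged [k].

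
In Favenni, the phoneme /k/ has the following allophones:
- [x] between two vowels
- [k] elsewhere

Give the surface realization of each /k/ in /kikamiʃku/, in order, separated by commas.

Occurrence 1 (position 1): no conditioning environment matches → elsewhere allophone [k].
Occurrence 2 (position 3): between two vowels → [x].
Occurrence 3 (position 8): no conditioning environment matches → elsewhere allophone [k].

[k], [x], [k]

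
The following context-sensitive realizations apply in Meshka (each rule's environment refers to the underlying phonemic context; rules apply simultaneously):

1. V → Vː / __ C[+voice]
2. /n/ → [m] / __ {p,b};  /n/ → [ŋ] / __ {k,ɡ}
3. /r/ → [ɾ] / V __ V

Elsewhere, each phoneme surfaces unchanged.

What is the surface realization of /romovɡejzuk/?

[roːmoːvɡeːjzuk]

/r/ (word-initial) is in the target of rule 3 but the environment (between two vowels) is not met → [r].
/o/ meets the environment for rule 1 (before a voiced consonant) → [oː].
/m/ — not in any rule's target class → [m].
/o/ (between /m/ and /v/) occurs before a voiced consonant → [oː] by rule 1.
/v/ stays [v].
/ɡ/ — not in any rule's target class → [ɡ].
/e/ meets the environment for rule 1 (before a voiced consonant) → [eː].
/j/ (between /e/ and /z/): no rule targets it → [j].
/z/ — not in any rule's target class → [z].
/u/ (between /z/ and /k/): rule 1 targets it, but not before a voiced consonant → unchanged [u].
/k/ (word-final) is unaffected → [k].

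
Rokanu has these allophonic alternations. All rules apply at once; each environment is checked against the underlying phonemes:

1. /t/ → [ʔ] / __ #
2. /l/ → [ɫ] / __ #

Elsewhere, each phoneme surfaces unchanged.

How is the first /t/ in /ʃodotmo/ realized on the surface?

/t/ — between /o/ and /m/; rule 1 does not apply here → [t].

[t]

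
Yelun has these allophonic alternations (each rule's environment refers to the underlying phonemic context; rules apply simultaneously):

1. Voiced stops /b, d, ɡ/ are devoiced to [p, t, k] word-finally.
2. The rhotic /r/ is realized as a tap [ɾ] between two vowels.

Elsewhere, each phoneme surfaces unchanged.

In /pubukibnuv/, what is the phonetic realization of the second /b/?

[b]

/b/ (between /i/ and /n/) is in the target of rule 1 but the environment (word-finally) is not met → [b].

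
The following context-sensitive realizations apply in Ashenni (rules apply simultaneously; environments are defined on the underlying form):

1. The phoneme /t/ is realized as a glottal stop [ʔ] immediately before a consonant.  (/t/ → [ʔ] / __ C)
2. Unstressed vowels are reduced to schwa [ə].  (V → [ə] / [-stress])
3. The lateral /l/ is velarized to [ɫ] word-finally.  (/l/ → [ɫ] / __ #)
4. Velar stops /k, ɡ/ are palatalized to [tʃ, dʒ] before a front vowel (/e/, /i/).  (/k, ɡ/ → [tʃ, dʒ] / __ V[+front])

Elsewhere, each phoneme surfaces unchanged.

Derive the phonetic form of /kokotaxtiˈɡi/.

[kəkətəxtəˈdʒi]

/k/ (word-initial): rule 4 targets it, but not before a front vowel → unchanged [k].
/o/ (between /k/ and /k/): in an unstressed syllable, so rule 2 applies → [ə].
/k/ — between /o/ and /o/; rule 4 does not apply here → [k].
/o/ meets the environment for rule 2 (in an unstressed syllable) → [ə].
/t/ (between /o/ and /a/) is in the target of rule 1 but the environment (immediately before a consonant) is not met → [t].
/a/ — between /t/ and /x/, in an unstressed syllable — surfaces as [ə] (rule 2).
/x/ — not in any rule's target class → [x].
/t/ — between /x/ and /i/; rule 1 does not apply here → [t].
Rule 2 applies to /i/ (between /t/ and /ɡ/: in an unstressed syllable) → [ə].
/ɡ/ — between /i/ and /i/, before a front vowel — surfaces as [dʒ] (rule 4).
/i/ — word-final; rule 2 does not apply here → [i].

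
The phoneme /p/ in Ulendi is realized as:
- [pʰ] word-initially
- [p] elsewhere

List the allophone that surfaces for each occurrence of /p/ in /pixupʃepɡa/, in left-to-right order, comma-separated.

Occurrence 1 (position 1): word-initially → [pʰ].
Occurrence 2 (position 5): no conditioning environment matches → elsewhere allophone [p].
Occurrence 3 (position 8): no conditioning environment matches → elsewhere allophone [p].

[pʰ], [p], [p]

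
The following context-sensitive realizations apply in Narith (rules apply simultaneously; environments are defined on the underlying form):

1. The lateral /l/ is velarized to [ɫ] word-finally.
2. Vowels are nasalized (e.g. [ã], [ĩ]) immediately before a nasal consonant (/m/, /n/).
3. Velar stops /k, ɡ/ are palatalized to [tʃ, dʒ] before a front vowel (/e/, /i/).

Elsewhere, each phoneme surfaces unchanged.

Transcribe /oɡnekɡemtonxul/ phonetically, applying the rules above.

[oɡnekdʒẽmtõnxuɫ]

/o/ (word-initial) is in the target of rule 2 but the environment (before a nasal consonant) is not met → [o].
/ɡ/ (between /o/ and /n/) is in the target of rule 3 but the environment (before a front vowel) is not met → [ɡ].
/e/ (between /n/ and /k/) is in the target of rule 2 but the environment (before a nasal consonant) is not met → [e].
/k/ — between /e/ and /ɡ/; rule 3 does not apply here → [k].
/ɡ/ meets the environment for rule 3 (before a front vowel) → [dʒ].
/e/ — between /ɡ/ and /m/, before a nasal consonant — surfaces as [ẽ] (rule 2).
/o/ meets the environment for rule 2 (before a nasal consonant) → [õ].
/u/ (between /x/ and /l/) fails the environment for rule 2, so it stays [u].
Rule 1 applies to /l/ (word-final: word-finally) → [ɫ].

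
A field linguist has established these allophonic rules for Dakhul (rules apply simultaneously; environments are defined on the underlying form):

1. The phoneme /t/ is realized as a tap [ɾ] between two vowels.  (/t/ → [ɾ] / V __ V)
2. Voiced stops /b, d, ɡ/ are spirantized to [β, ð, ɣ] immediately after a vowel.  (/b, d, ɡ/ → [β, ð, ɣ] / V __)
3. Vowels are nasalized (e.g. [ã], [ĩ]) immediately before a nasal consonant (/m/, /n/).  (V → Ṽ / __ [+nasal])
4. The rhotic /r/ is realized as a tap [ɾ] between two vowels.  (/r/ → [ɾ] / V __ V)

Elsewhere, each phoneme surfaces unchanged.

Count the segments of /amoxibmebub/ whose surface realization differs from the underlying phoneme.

4

Segments that undergo a rule: /a/ → [ã] (rule 3); /b/ → [β] (rule 2); /b/ → [β] (rule 2); /b/ → [β] (rule 2).
All other segments surface unchanged.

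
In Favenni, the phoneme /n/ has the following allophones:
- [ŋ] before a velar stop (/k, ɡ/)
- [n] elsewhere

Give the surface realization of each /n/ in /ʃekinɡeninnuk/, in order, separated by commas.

[ŋ], [n], [n], [n]

Occurrence 1 (position 5): before a velar stop → [ŋ].
Occurrence 2 (position 8): no conditioning environment matches → elsewhere allophone [n].
Occurrence 3 (position 10): no conditioning environment matches → elsewhere allophone [n].
Occurrence 4 (position 11): no conditioning environment matches → elsewhere allophone [n].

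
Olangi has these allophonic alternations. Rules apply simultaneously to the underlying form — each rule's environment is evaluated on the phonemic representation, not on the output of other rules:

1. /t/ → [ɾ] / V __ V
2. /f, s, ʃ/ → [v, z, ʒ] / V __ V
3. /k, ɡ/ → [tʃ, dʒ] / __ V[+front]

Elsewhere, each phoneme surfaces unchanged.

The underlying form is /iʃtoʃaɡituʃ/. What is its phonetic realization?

[iʃtoʒadʒiɾuʃ]

/i/ stays [i].
/ʃ/ (between /i/ and /t/) is in the target of rule 2 but the environment (between two vowels) is not met → [ʃ].
/t/ (between /ʃ/ and /o/) fails the environment for rule 1, so it stays [t].
/o/ (between /t/ and /ʃ/): no rule targets it → [o].
/ʃ/ (between /o/ and /a/): between two vowels, so rule 2 applies → [ʒ].
/a/ — not in any rule's target class → [a].
/ɡ/ meets the environment for rule 3 (before a front vowel) → [dʒ].
/i/ (between /ɡ/ and /t/): no rule targets it → [i].
/t/ (between /i/ and /u/) occurs between two vowels → [ɾ] by rule 1.
/u/ — not in any rule's target class → [u].
/ʃ/ (word-final) fails the environment for rule 2, so it stays [ʃ].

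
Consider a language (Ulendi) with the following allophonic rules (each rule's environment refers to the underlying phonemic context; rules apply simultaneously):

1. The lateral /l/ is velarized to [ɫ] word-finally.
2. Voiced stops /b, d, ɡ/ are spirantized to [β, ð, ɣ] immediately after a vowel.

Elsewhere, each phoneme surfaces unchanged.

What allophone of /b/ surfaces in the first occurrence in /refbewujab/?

/b/ (between /f/ and /e/) fails the environment for rule 2, so it stays [b].

[b]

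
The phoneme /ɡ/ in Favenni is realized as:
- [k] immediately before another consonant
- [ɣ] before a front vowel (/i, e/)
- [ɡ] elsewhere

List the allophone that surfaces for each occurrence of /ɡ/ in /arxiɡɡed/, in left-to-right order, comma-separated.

[k], [ɣ]

Occurrence 1 (position 5): immediately before another consonant → [k].
Occurrence 2 (position 6): before a front vowel (/i, e/) → [ɣ].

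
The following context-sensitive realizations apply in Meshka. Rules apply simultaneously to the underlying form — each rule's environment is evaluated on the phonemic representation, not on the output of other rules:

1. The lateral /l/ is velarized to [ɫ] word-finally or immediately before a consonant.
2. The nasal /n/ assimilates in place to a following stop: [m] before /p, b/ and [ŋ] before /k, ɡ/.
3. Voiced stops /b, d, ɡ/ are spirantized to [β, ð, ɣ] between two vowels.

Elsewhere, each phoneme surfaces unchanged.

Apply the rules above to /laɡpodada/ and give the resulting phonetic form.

[laɡpoðaða]

/l/ — word-initial; rule 1 does not apply here → [l].
/a/ (between /l/ and /ɡ/): no rule targets it → [a].
/ɡ/ — between /a/ and /p/; rule 3 does not apply here → [ɡ].
/p/ stays [p].
/o/ (between /p/ and /d/): no rule targets it → [o].
Rule 3 applies to /d/ (between /o/ and /a/: between two vowels) → [ð].
/a/ (between /d/ and /d/): no rule targets it → [a].
/d/ (between /a/ and /a/) occurs between two vowels → [ð] by rule 3.
/a/ — not in any rule's target class → [a].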